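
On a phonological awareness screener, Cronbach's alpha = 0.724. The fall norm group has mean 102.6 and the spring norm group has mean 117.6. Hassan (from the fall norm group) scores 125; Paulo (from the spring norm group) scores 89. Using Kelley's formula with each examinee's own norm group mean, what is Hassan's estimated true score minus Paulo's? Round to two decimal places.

T̂_Hassan = 0.724(125) + 0.276(102.6) = 118.8176
T̂_Paulo = 0.724(89) + 0.276(117.6) = 96.8936
Difference = 118.8176 − 96.8936 = 21.9240

21.92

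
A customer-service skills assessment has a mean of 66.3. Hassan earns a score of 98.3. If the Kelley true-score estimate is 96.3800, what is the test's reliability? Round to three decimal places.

T̂ = ρX + (1 − ρ)μ  ⇒  T̂ − μ = ρ(X − μ)
ρ = (T̂ − μ)/(X − μ) = (96.3800 − 66.3) / (98.3 − 66.3) = 30.0800 / 32.0 = 0.94000

0.940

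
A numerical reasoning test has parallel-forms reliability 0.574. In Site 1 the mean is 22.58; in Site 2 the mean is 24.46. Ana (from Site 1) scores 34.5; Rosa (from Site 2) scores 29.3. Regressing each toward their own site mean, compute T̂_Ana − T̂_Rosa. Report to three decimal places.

2.184

T̂_Ana = 0.574(34.5) + 0.426(22.58) = 29.42208
T̂_Rosa = 0.574(29.3) + 0.426(24.46) = 27.23816
Difference = 29.42208 − 27.23816 = 2.18392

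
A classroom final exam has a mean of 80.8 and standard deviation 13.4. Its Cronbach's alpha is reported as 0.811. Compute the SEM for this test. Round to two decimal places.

5.83

SEM = SD · √(1 − ρ) = 13.4 × √0.189 = 13.4 × 0.4347 = 5.826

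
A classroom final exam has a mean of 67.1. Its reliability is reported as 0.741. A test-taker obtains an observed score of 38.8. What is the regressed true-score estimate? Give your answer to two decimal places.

Regress the observed score toward the mean by the unreliability: T̂ = 0.741·38.8 + 0.259·67.1 = 28.7508 + 17.3789 = 46.130.

46.13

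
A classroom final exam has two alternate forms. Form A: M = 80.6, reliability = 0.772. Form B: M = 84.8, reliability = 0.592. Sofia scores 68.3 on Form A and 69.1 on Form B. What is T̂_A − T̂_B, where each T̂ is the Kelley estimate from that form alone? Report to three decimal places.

T̂_A = 0.772(68.3) + 0.228(80.6) = 71.10440
T̂_B = 0.592(69.1) + 0.408(84.8) = 75.50560
T̂_A − T̂_B = -4.40120

-4.401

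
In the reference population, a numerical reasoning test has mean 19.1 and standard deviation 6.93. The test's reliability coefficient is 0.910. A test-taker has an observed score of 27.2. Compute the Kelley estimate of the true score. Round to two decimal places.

26.47

T̂ = 0.910(27.2) + 0.090(19.1) = 24.7520 + 1.7190 = 26.471 → 26.47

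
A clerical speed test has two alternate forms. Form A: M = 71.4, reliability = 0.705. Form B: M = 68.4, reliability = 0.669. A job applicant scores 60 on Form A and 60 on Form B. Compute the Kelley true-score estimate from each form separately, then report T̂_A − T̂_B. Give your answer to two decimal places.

0.58

T̂_A = 0.705(60) + 0.295(71.4) = 63.3630
T̂_B = 0.669(60) + 0.331(68.4) = 62.7804
T̂_A − T̂_B = 0.5826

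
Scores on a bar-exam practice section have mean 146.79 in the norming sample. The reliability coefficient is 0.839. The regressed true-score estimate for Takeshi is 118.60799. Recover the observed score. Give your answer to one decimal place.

113.2

T̂ = ρX + (1 − ρ)μ  ⇒  X = (T̂ − (1 − ρ)μ) / ρ
X = (118.60799 − 0.161 × 146.79) / 0.839 = (118.60799 − 23.63319) / 0.839 = 94.97480 / 0.839 = 113.200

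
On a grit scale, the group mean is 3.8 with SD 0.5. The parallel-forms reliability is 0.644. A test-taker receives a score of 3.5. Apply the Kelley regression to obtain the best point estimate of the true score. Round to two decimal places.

T̂ = 0.644(3.5) + 0.356(3.8) = 2.2540 + 1.3528 = 3.607 → 3.61

3.61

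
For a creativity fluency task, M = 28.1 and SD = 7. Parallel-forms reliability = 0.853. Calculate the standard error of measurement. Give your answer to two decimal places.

2.68

SEM = SD · √(1 − ρ) = 7 × √0.147 = 7 × 0.3834 = 2.684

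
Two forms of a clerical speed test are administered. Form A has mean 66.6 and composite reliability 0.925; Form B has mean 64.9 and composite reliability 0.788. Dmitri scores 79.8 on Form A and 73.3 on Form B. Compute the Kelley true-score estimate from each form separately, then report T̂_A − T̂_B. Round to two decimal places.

7.29

T̂_A = 0.925(79.8) + 0.075(66.6) = 78.8100
T̂_B = 0.788(73.3) + 0.212(64.9) = 71.5192
T̂_A − T̂_B = 7.2908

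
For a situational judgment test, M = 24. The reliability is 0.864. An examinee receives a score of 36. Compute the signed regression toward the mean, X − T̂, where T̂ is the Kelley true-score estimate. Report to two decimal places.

1.63

T̂ = 0.864(36) + 0.136(24) = 31.104 + 3.264 = 34.3680 → 34.368
X − T̂ = 36 − 34.368 = 1.632 → 1.63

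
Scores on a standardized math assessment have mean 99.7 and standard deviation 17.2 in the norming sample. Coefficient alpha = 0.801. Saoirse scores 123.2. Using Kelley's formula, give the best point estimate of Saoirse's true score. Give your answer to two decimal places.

Kelley's formula gives T̂ = 0.801·123.2 + 0.199·99.7 = 98.6832 + 19.8403 = 118.524.

118.52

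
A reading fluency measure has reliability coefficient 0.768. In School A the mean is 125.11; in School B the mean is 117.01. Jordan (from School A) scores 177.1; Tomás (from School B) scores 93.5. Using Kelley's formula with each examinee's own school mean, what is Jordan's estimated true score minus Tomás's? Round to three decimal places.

T̂_Jordan = 0.768(177.1) + 0.232(125.11) = 165.03832
T̂_Tomás = 0.768(93.5) + 0.232(117.01) = 98.95432
Difference = 165.03832 − 98.95432 = 66.08400

66.084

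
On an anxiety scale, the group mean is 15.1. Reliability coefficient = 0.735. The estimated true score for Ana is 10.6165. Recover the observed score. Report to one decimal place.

9.0

T̂ = ρX + (1 − ρ)μ  ⇒  X = (T̂ − (1 − ρ)μ) / ρ
X = (10.6165 − 0.265 × 15.1) / 0.735 = (10.6165 − 4.0015) / 0.735 = 6.6150 / 0.735 = 9.000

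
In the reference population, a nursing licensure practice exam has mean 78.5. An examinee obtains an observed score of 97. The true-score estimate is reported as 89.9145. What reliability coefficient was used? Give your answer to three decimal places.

T̂ = ρX + (1 − ρ)μ  ⇒  T̂ − μ = ρ(X − μ)
ρ = (T̂ − μ)/(X − μ) = (89.9145 − 78.5) / (97 − 78.5) = 11.4145 / 18.5 = 0.61700

0.617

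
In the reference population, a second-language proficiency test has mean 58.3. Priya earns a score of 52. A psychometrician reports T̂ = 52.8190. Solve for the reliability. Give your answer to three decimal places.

T̂ = ρX + (1 − ρ)μ  ⇒  T̂ − μ = ρ(X − μ)
ρ = (T̂ − μ)/(X − μ) = (52.8190 − 58.3) / (52 − 58.3) = -5.4810 / -6.3 = 0.87000

0.870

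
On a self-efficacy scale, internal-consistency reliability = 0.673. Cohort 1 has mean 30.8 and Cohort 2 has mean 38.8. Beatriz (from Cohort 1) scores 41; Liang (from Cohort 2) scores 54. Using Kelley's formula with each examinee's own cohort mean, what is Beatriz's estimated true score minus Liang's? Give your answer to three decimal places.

T̂_Beatriz = 0.673(41) + 0.327(30.8) = 37.66460
T̂_Liang = 0.673(54) + 0.327(38.8) = 49.02960
Difference = 37.66460 − 49.02960 = -11.36500

-11.365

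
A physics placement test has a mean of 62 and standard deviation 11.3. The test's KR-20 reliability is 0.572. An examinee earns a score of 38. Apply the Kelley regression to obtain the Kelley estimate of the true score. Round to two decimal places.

Kelley's formula gives T̂ = 0.572·38 + 0.428·62 = 21.736 + 26.536 = 48.272.

48.27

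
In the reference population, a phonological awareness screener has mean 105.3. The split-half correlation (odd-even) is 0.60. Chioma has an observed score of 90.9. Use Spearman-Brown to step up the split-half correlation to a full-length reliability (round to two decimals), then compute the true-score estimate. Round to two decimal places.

94.50

Spearman-Brown: ρ = 2r/(1 + r) = 2(0.60)/(1 + 0.60) = 1.200/1.60 = 0.7500 → 0.75
T̂ = ρX + (1 − ρ)μ
  = 0.75 × 90.9 + 0.25 × 105.3
  = 68.175 + 26.325
  = 94.500
  ≈ 94.50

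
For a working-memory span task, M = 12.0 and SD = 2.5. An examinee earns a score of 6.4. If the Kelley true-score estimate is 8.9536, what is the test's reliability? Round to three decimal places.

0.544

T̂ = ρX + (1 − ρ)μ  ⇒  T̂ − μ = ρ(X − μ)
ρ = (T̂ − μ)/(X − μ) = (8.9536 − 12.0) / (6.4 − 12.0) = -3.0464 / -5.6 = 0.54400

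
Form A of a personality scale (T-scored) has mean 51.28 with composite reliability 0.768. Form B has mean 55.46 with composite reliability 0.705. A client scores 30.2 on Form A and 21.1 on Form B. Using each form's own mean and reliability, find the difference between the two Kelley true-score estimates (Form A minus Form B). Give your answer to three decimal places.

T̂_A = 0.768(30.2) + 0.232(51.28) = 35.09056
T̂_B = 0.705(21.1) + 0.295(55.46) = 31.23620
T̂_A − T̂_B = 3.85436

3.854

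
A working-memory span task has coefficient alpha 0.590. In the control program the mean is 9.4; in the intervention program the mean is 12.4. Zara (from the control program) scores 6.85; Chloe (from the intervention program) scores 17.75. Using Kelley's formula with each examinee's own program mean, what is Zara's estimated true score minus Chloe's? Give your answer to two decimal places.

-7.66

T̂_Zara = 0.590(6.85) + 0.410(9.4) = 7.8955
T̂_Chloe = 0.590(17.75) + 0.410(12.4) = 15.5565
Difference = 7.8955 − 15.5565 = -7.6610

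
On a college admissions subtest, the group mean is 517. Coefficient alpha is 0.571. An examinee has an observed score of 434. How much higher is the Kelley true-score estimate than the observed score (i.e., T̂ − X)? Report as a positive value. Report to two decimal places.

35.61

Regress the observed score toward the mean by the unreliability: T̂ = 0.571·434 + 0.429·517 = 247.814 + 221.793 = 469.6070.
T̂ − X = 469.607 − 434 = 35.607 → 35.61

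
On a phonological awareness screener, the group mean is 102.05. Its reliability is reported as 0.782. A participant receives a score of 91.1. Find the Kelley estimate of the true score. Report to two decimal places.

T̂ = ρX + (1 − ρ)μ
  = 0.782 × 91.1 + 0.218 × 102.05
  = 71.2402 + 22.24690
  = 93.487
  ≈ 93.49

93.49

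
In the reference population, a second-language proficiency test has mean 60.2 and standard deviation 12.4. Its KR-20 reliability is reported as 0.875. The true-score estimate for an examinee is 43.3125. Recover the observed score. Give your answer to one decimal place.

40.9

T̂ = ρX + (1 − ρ)μ  ⇒  X = (T̂ − (1 − ρ)μ) / ρ
X = (43.3125 − 0.125 × 60.2) / 0.875 = (43.3125 − 7.5250) / 0.875 = 35.7875 / 0.875 = 40.900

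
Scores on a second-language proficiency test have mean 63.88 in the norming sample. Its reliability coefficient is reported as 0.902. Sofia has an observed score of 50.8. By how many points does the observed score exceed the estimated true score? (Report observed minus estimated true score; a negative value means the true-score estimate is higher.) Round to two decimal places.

-1.28

T̂ = ρX + (1 − ρ)μ
  = 0.902 × 50.8 + 0.098 × 63.88
  = 45.8216 + 6.26024
  = 52.0818
  ≈ 52.082
X − T̂ = 50.8 − 52.082 = -1.282 → -1.28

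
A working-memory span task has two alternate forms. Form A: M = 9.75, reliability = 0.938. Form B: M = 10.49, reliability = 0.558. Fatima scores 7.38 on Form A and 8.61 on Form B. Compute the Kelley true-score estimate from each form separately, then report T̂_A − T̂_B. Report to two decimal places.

-1.91

T̂_A = 0.938(7.38) + 0.062(9.75) = 7.5269
T̂_B = 0.558(8.61) + 0.442(10.49) = 9.4410
T̂_A − T̂_B = -1.9140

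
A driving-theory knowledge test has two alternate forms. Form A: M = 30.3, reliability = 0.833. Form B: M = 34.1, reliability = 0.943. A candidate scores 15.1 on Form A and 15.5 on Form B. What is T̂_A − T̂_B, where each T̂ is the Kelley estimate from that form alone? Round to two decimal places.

T̂_A = 0.833(15.1) + 0.167(30.3) = 17.6384
T̂_B = 0.943(15.5) + 0.057(34.1) = 16.5602
T̂_A − T̂_B = 1.0782

1.08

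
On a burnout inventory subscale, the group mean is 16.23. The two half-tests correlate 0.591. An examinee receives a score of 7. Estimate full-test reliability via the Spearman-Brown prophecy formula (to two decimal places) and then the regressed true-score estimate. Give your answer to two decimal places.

Spearman-Brown: ρ = 2r/(1 + r) = 2(0.591)/(1 + 0.591) = 1.1820/1.591 = 0.7429 → 0.74
T̂ = ρX + (1 − ρ)μ
  = 0.74 × 7 + 0.26 × 16.23
  = 5.18 + 4.2198
  = 9.400
  ≈ 9.40

9.40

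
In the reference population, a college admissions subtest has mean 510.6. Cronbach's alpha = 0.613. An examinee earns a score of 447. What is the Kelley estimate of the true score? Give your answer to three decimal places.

471.613

T̂ = ρX + (1 − ρ)μ
  = 0.613 × 447 + 0.387 × 510.6
  = 274.011 + 197.6022
  = 471.6132
  ≈ 471.613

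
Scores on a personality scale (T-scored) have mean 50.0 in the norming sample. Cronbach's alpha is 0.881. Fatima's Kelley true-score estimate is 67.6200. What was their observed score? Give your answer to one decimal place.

70.0

T̂ = ρX + (1 − ρ)μ  ⇒  X = (T̂ − (1 − ρ)μ) / ρ
X = (67.6200 − 0.119 × 50.0) / 0.881 = (67.6200 − 5.9500) / 0.881 = 61.6700 / 0.881 = 70.000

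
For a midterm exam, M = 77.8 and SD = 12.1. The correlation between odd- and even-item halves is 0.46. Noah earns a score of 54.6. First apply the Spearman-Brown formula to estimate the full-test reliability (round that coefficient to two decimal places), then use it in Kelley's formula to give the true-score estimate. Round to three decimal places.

Spearman-Brown: ρ = 2r/(1 + r) = 2(0.46)/(1 + 0.46) = 0.920/1.46 = 0.6301 → 0.63
Weight the observed score by reliability and the mean by (1 − reliability): T̂ = 0.63·54.6 + 0.37·77.8 = 34.398 + 28.786 = 63.1840.

63.184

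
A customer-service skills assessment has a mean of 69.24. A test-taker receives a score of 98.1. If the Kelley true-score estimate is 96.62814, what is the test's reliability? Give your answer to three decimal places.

T̂ = ρX + (1 − ρ)μ  ⇒  T̂ − μ = ρ(X − μ)
ρ = (T̂ − μ)/(X − μ) = (96.62814 − 69.24) / (98.1 − 69.24) = 27.38814 / 28.86 = 0.94900

0.949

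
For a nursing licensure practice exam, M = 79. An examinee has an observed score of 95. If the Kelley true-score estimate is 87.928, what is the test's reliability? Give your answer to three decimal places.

T̂ = ρX + (1 − ρ)μ  ⇒  T̂ − μ = ρ(X − μ)
ρ = (T̂ − μ)/(X − μ) = (87.928 − 79) / (95 − 79) = 8.928 / 16.0 = 0.55800

0.558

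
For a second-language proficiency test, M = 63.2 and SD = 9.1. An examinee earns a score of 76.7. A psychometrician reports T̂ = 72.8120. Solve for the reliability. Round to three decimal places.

T̂ = ρX + (1 − ρ)μ  ⇒  T̂ − μ = ρ(X − μ)
ρ = (T̂ − μ)/(X − μ) = (72.8120 − 63.2) / (76.7 − 63.2) = 9.6120 / 13.5 = 0.71200

0.712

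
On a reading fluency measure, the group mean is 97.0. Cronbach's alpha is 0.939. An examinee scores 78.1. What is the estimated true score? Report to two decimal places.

Weight the observed score by reliability and the mean by (1 − reliability): T̂ = 0.939·78.1 + 0.061·97.0 = 73.3359 + 5.9170 = 79.253.

79.25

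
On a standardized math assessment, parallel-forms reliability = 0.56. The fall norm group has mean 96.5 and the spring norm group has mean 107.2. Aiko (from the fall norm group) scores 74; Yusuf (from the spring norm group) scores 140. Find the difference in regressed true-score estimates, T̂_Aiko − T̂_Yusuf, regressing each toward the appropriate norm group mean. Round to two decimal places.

T̂_Aiko = 0.56(74) + 0.44(96.5) = 83.9000
T̂_Yusuf = 0.56(140) + 0.44(107.2) = 125.5680
Difference = 83.9000 − 125.5680 = -41.6680

-41.67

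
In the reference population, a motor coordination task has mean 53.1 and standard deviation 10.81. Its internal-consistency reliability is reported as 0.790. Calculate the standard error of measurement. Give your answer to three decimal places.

SEM = SD · √(1 − ρ) = 10.81 × √0.210 = 10.81 × 0.4583 = 4.9538

4.954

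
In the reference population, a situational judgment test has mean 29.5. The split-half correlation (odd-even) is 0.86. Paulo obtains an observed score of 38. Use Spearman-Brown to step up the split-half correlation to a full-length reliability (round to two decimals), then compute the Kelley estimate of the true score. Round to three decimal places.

Spearman-Brown: ρ = 2r/(1 + r) = 2(0.86)/(1 + 0.86) = 1.720/1.86 = 0.9247 → 0.92
T̂ = 0.92(38) + 0.08(29.5) = 34.96 + 2.360 = 37.3200 → 37.320

37.320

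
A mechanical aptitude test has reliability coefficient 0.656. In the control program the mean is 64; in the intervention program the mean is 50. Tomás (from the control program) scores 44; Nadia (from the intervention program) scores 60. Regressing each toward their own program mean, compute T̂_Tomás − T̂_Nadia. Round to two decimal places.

-5.68

T̂_Tomás = 0.656(44) + 0.344(64) = 50.8800
T̂_Nadia = 0.656(60) + 0.344(50) = 56.5600
Difference = 50.8800 − 56.5600 = -5.6800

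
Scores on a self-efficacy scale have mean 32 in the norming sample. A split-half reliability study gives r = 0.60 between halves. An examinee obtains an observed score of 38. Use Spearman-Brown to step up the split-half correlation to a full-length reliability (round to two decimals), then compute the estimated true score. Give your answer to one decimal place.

36.5

Spearman-Brown: ρ = 2r/(1 + r) = 2(0.60)/(1 + 0.60) = 1.200/1.60 = 0.7500 → 0.75
Regress the observed score toward the mean by the unreliability: T̂ = 0.75·38 + 0.25·32 = 28.50 + 8.00 = 36.50.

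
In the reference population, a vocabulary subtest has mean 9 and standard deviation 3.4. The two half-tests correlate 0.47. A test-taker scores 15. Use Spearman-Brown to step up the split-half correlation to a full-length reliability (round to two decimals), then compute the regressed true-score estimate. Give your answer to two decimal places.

12.84

Spearman-Brown: ρ = 2r/(1 + r) = 2(0.47)/(1 + 0.47) = 0.940/1.47 = 0.6395 → 0.64
Regress the observed score toward the mean by the unreliability: T̂ = 0.64·15 + 0.36·9 = 9.60 + 3.24 = 12.840.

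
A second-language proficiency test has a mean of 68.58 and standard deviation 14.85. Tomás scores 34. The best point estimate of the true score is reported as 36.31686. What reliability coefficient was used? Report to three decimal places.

T̂ = ρX + (1 − ρ)μ  ⇒  T̂ − μ = ρ(X − μ)
ρ = (T̂ − μ)/(X − μ) = (36.31686 − 68.58) / (34 − 68.58) = -32.26314 / -34.58 = 0.93300

0.933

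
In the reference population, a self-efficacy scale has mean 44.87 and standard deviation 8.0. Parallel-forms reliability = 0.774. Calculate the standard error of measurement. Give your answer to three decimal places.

SEM = SD · √(1 − ρ) = 8.0 × √0.226 = 8.0 × 0.4754 = 3.8032

3.803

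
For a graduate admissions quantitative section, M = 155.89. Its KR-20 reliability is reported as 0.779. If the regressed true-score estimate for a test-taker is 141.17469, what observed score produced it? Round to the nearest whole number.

137

T̂ = ρX + (1 − ρ)μ  ⇒  X = (T̂ − (1 − ρ)μ) / ρ
X = (141.17469 − 0.221 × 155.89) / 0.779 = (141.17469 − 34.45169) / 0.779 = 106.72300 / 0.779 = 137.00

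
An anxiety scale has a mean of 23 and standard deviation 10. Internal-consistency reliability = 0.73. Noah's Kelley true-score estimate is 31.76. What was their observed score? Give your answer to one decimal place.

35.0

T̂ = ρX + (1 − ρ)μ  ⇒  X = (T̂ − (1 − ρ)μ) / ρ
X = (31.76 − 0.27 × 23) / 0.73 = (31.76 − 6.21) / 0.73 = 25.55 / 0.73 = 35.000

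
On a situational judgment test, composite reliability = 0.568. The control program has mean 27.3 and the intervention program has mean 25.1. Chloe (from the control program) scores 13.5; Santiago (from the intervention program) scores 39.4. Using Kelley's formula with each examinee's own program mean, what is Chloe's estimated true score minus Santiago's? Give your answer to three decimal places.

-13.761

T̂_Chloe = 0.568(13.5) + 0.432(27.3) = 19.46160
T̂_Santiago = 0.568(39.4) + 0.432(25.1) = 33.22240
Difference = 19.46160 − 33.22240 = -13.76080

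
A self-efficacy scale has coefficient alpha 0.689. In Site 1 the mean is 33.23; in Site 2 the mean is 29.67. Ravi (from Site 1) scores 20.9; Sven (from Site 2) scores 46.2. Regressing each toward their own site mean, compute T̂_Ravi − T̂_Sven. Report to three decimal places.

T̂_Ravi = 0.689(20.9) + 0.311(33.23) = 24.73463
T̂_Sven = 0.689(46.2) + 0.311(29.67) = 41.05917
Difference = 24.73463 − 41.05917 = -16.32454

-16.325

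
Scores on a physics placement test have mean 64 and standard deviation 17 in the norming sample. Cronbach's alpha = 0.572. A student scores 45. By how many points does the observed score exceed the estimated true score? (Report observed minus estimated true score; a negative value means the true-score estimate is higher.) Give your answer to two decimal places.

Weight the observed score by reliability and the mean by (1 − reliability): T̂ = 0.572·45 + 0.428·64 = 25.740 + 27.392 = 53.1320.
X − T̂ = 45 − 53.132 = -8.132 → -8.13

-8.13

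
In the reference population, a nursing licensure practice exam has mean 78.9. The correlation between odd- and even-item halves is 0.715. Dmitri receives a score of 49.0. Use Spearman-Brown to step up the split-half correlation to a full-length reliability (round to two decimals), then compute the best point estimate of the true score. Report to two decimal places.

54.08

Spearman-Brown: ρ = 2r/(1 + r) = 2(0.715)/(1 + 0.715) = 1.4300/1.715 = 0.8338 → 0.83
T̂ = ρX + (1 − ρ)μ
  = 0.83 × 49.0 + 0.17 × 78.9
  = 40.670 + 13.413
  = 54.083
  ≈ 54.08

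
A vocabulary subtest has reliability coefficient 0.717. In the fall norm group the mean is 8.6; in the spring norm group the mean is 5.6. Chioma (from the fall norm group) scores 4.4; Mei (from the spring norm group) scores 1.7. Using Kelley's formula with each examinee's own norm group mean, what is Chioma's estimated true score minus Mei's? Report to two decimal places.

2.78

T̂_Chioma = 0.717(4.4) + 0.283(8.6) = 5.5886
T̂_Mei = 0.717(1.7) + 0.283(5.6) = 2.8037
Difference = 5.5886 − 2.8037 = 2.7849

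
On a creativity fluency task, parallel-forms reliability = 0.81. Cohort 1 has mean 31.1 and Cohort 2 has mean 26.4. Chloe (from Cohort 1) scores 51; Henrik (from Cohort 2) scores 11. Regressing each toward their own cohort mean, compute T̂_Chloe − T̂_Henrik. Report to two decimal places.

T̂_Chloe = 0.81(51) + 0.19(31.1) = 47.2190
T̂_Henrik = 0.81(11) + 0.19(26.4) = 13.9260
Difference = 47.2190 − 13.9260 = 33.2930

33.29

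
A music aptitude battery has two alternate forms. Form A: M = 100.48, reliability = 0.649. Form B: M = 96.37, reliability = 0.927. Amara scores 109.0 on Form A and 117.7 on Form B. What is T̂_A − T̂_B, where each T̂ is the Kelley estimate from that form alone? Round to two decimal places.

-10.13

T̂_A = 0.649(109.0) + 0.351(100.48) = 106.0095
T̂_B = 0.927(117.7) + 0.073(96.37) = 116.1429
T̂_A − T̂_B = -10.1334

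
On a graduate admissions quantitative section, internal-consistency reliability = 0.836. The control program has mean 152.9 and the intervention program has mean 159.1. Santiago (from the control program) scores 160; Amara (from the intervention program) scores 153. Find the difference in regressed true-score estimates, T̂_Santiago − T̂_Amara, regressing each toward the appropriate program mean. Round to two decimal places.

4.84

T̂_Santiago = 0.836(160) + 0.164(152.9) = 158.8356
T̂_Amara = 0.836(153) + 0.164(159.1) = 154.0004
Difference = 158.8356 − 154.0004 = 4.8352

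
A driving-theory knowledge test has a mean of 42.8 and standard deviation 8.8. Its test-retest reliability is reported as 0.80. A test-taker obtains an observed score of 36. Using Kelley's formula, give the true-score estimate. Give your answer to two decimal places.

Weight the observed score by reliability and the mean by (1 − reliability): T̂ = 0.80·36 + 0.20·42.8 = 28.80 + 8.560 = 37.360.

37.36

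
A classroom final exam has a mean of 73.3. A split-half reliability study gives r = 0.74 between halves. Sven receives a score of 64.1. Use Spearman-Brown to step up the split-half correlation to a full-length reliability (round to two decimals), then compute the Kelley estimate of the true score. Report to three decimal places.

Spearman-Brown: ρ = 2r/(1 + r) = 2(0.74)/(1 + 0.74) = 1.480/1.74 = 0.8506 → 0.85
T̂ = 0.85(64.1) + 0.15(73.3) = 54.485 + 10.995 = 65.4800 → 65.480

65.480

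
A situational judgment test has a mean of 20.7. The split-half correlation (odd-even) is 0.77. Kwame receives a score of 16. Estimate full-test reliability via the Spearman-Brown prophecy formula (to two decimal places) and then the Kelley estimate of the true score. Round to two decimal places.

Spearman-Brown: ρ = 2r/(1 + r) = 2(0.77)/(1 + 0.77) = 1.540/1.77 = 0.8701 → 0.87
T̂ = 0.87(16) + 0.13(20.7) = 13.92 + 2.691 = 16.611 → 16.61

16.61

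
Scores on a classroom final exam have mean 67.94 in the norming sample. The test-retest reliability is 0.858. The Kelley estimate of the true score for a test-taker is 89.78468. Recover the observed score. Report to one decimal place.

T̂ = ρX + (1 − ρ)μ  ⇒  X = (T̂ − (1 − ρ)μ) / ρ
X = (89.78468 − 0.142 × 67.94) / 0.858 = (89.78468 − 9.64748) / 0.858 = 80.13720 / 0.858 = 93.400

93.4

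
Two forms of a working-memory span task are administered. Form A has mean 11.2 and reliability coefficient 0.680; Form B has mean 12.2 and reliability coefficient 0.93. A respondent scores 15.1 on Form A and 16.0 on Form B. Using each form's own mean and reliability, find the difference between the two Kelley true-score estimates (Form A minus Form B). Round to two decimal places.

-1.88

T̂_A = 0.680(15.1) + 0.320(11.2) = 13.8520
T̂_B = 0.93(16.0) + 0.07(12.2) = 15.7340
T̂_A − T̂_B = -1.8820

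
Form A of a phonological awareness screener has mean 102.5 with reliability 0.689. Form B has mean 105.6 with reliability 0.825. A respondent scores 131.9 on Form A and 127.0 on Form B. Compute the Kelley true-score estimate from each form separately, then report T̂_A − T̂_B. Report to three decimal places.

-0.498

T̂_A = 0.689(131.9) + 0.311(102.5) = 122.75660
T̂_B = 0.825(127.0) + 0.175(105.6) = 123.25500
T̂_A − T̂_B = -0.49840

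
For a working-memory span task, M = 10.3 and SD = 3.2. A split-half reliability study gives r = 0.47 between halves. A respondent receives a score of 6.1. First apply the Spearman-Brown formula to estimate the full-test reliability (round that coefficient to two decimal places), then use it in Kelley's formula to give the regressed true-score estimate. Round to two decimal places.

7.61

Spearman-Brown: ρ = 2r/(1 + r) = 2(0.47)/(1 + 0.47) = 0.940/1.47 = 0.6395 → 0.64
T̂ = ρX + (1 − ρ)μ
  = 0.64 × 6.1 + 0.36 × 10.3
  = 3.904 + 3.708
  = 7.612
  ≈ 7.61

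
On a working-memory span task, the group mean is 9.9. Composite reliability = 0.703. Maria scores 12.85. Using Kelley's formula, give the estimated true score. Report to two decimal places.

11.97

T̂ = 0.703(12.85) + 0.297(9.9) = 9.03355 + 2.9403 = 11.974 → 11.97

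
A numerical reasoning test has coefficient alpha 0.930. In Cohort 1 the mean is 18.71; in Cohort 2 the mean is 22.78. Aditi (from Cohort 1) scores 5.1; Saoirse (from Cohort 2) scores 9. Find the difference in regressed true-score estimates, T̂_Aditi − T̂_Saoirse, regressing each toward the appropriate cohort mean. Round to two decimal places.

-3.91

T̂_Aditi = 0.930(5.1) + 0.070(18.71) = 6.0527
T̂_Saoirse = 0.930(9) + 0.070(22.78) = 9.9646
Difference = 6.0527 − 9.9646 = -3.9119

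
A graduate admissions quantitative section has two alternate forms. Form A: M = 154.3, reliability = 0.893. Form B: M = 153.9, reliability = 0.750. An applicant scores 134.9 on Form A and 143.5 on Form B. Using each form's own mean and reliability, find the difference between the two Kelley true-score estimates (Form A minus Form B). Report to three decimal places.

T̂_A = 0.893(134.9) + 0.107(154.3) = 136.97580
T̂_B = 0.750(143.5) + 0.250(153.9) = 146.10000
T̂_A − T̂_B = -9.12420

-9.124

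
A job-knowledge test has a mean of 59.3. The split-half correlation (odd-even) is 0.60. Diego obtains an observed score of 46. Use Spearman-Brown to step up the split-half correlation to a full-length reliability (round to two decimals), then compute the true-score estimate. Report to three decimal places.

Spearman-Brown: ρ = 2r/(1 + r) = 2(0.60)/(1 + 0.60) = 1.200/1.60 = 0.7500 → 0.75
T̂ = ρX + (1 − ρ)μ
  = 0.75 × 46 + 0.25 × 59.3
  = 34.50 + 14.825
  = 49.3250
  ≈ 49.325

49.325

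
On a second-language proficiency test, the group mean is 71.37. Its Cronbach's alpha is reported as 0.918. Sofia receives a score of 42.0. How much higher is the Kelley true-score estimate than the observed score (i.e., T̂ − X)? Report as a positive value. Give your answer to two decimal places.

2.41

T̂ = 0.918(42.0) + 0.082(71.37) = 38.5560 + 5.85234 = 44.4083 → 44.408
T̂ − X = 44.408 − 42.0 = 2.408 → 2.41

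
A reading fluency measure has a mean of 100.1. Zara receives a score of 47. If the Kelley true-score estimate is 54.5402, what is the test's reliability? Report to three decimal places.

T̂ = ρX + (1 − ρ)μ  ⇒  T̂ − μ = ρ(X − μ)
ρ = (T̂ − μ)/(X − μ) = (54.5402 − 100.1) / (47 − 100.1) = -45.5598 / -53.1 = 0.85800

0.858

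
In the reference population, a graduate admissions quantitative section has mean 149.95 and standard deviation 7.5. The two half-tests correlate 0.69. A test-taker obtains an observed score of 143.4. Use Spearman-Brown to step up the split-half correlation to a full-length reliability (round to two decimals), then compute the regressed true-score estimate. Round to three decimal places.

Spearman-Brown: ρ = 2r/(1 + r) = 2(0.69)/(1 + 0.69) = 1.380/1.69 = 0.8166 → 0.82
T̂ = 0.82(143.4) + 0.18(149.95) = 117.588 + 26.9910 = 144.5790 → 144.579

144.579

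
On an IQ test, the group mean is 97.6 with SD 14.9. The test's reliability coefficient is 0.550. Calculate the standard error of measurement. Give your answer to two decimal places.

SEM = SD · √(1 − ρ) = 14.9 × √0.450 = 14.9 × 0.6708 = 9.995

10.00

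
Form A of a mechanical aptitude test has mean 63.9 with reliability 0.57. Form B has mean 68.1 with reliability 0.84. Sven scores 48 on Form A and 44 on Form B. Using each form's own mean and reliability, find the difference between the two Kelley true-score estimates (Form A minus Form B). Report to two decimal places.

T̂_A = 0.57(48) + 0.43(63.9) = 54.8370
T̂_B = 0.84(44) + 0.16(68.1) = 47.8560
T̂_A − T̂_B = 6.9810

6.98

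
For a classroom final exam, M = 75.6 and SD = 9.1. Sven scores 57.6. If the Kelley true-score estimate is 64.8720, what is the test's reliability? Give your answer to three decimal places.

0.596

T̂ = ρX + (1 − ρ)μ  ⇒  T̂ − μ = ρ(X − μ)
ρ = (T̂ − μ)/(X − μ) = (64.8720 − 75.6) / (57.6 − 75.6) = -10.7280 / -18.0 = 0.59600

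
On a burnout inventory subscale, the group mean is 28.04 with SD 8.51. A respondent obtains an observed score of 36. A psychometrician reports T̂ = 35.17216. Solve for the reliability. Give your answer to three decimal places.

T̂ = ρX + (1 − ρ)μ  ⇒  T̂ − μ = ρ(X − μ)
ρ = (T̂ − μ)/(X − μ) = (35.17216 − 28.04) / (36 − 28.04) = 7.13216 / 7.96 = 0.89600

0.896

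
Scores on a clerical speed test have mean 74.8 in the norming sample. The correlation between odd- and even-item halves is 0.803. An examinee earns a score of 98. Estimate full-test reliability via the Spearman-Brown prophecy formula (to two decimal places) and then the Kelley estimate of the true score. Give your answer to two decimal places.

Spearman-Brown: ρ = 2r/(1 + r) = 2(0.803)/(1 + 0.803) = 1.6060/1.803 = 0.8907 → 0.89
T̂ = ρX + (1 − ρ)μ
  = 0.89 × 98 + 0.11 × 74.8
  = 87.22 + 8.228
  = 95.448
  ≈ 95.45

95.45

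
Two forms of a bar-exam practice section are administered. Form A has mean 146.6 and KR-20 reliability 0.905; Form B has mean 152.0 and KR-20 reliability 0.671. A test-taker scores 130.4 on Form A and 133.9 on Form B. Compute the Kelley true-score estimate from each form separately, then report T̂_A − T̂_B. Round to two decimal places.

-7.92

T̂_A = 0.905(130.4) + 0.095(146.6) = 131.9390
T̂_B = 0.671(133.9) + 0.329(152.0) = 139.8549
T̂_A − T̂_B = -7.9159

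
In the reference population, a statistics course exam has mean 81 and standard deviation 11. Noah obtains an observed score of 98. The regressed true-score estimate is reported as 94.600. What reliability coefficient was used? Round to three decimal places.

T̂ = ρX + (1 − ρ)μ  ⇒  T̂ − μ = ρ(X − μ)
ρ = (T̂ − μ)/(X − μ) = (94.600 − 81) / (98 − 81) = 13.600 / 17.0 = 0.80000

0.800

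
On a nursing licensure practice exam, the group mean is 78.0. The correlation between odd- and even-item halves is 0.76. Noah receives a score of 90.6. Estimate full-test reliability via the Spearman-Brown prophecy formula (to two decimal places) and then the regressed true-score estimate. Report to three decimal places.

Spearman-Brown: ρ = 2r/(1 + r) = 2(0.76)/(1 + 0.76) = 1.520/1.76 = 0.8636 → 0.86
T̂ = 0.86(90.6) + 0.14(78.0) = 77.916 + 10.920 = 88.8360 → 88.836

88.836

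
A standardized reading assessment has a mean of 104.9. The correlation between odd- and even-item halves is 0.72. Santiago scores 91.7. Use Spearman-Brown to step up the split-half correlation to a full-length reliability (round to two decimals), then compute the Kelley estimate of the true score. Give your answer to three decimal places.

93.812

Spearman-Brown: ρ = 2r/(1 + r) = 2(0.72)/(1 + 0.72) = 1.440/1.72 = 0.8372 → 0.84
Weight the observed score by reliability and the mean by (1 − reliability): T̂ = 0.84·91.7 + 0.16·104.9 = 77.028 + 16.784 = 93.8120.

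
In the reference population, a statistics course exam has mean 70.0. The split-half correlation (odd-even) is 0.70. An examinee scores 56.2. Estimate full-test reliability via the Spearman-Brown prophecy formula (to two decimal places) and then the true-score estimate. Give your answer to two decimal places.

58.68

Spearman-Brown: ρ = 2r/(1 + r) = 2(0.70)/(1 + 0.70) = 1.400/1.70 = 0.8235 → 0.82
T̂ = 0.82(56.2) + 0.18(70.0) = 46.084 + 12.600 = 58.684 → 58.68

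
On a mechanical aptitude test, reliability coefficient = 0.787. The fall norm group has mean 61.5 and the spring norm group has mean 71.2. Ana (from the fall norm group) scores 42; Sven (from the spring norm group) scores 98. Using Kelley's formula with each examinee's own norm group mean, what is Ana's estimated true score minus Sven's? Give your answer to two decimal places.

-46.14

T̂_Ana = 0.787(42) + 0.213(61.5) = 46.1535
T̂_Sven = 0.787(98) + 0.213(71.2) = 92.2916
Difference = 46.1535 − 92.2916 = -46.1381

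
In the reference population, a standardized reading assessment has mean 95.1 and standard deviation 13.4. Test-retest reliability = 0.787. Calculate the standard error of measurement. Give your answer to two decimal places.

6.18

SEM = SD · √(1 − ρ) = 13.4 × √0.213 = 13.4 × 0.4615 = 6.184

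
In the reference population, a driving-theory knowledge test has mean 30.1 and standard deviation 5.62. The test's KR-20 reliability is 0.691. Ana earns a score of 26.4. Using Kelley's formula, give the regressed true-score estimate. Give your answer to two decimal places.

27.54

T̂ = 0.691(26.4) + 0.309(30.1) = 18.2424 + 9.3009 = 27.543 → 27.54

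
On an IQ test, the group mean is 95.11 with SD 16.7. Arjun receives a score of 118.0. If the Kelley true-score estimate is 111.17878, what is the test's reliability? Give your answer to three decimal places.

T̂ = ρX + (1 − ρ)μ  ⇒  T̂ − μ = ρ(X − μ)
ρ = (T̂ − μ)/(X − μ) = (111.17878 − 95.11) / (118.0 − 95.11) = 16.06878 / 22.89 = 0.70200

0.702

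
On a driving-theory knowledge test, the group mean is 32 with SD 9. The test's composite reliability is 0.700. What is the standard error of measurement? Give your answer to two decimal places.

4.93

SEM = SD · √(1 − ρ) = 9 × √0.300 = 9 × 0.5477 = 4.930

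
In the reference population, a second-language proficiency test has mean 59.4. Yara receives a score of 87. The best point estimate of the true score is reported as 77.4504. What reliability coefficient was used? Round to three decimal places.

T̂ = ρX + (1 − ρ)μ  ⇒  T̂ − μ = ρ(X − μ)
ρ = (T̂ − μ)/(X − μ) = (77.4504 − 59.4) / (87 − 59.4) = 18.0504 / 27.6 = 0.65400

0.654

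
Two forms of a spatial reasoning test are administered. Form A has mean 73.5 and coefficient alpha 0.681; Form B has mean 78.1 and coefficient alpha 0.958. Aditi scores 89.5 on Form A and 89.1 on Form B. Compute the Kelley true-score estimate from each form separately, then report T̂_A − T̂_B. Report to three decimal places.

-4.242

T̂_A = 0.681(89.5) + 0.319(73.5) = 84.39600
T̂_B = 0.958(89.1) + 0.042(78.1) = 88.63800
T̂_A − T̂_B = -4.24200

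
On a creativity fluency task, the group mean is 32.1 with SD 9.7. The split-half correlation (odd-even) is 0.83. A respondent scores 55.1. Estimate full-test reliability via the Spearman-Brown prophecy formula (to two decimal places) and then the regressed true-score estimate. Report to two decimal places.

Spearman-Brown: ρ = 2r/(1 + r) = 2(0.83)/(1 + 0.83) = 1.660/1.83 = 0.9071 → 0.91
T̂ = ρX + (1 − ρ)μ
  = 0.91 × 55.1 + 0.09 × 32.1
  = 50.141 + 2.889
  = 53.030
  ≈ 53.03

53.03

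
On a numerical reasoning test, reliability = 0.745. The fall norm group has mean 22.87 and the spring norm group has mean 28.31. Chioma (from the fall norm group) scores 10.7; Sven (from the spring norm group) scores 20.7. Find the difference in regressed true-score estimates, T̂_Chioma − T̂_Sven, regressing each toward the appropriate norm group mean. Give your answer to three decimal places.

T̂_Chioma = 0.745(10.7) + 0.255(22.87) = 13.80335
T̂_Sven = 0.745(20.7) + 0.255(28.31) = 22.64055
Difference = 13.80335 − 22.64055 = -8.83720

-8.837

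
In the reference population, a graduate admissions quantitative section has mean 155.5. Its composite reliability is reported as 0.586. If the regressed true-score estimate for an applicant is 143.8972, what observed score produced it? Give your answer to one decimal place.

T̂ = ρX + (1 − ρ)μ  ⇒  X = (T̂ − (1 − ρ)μ) / ρ
X = (143.8972 − 0.414 × 155.5) / 0.586 = (143.8972 − 64.3770) / 0.586 = 79.5202 / 0.586 = 135.700

135.7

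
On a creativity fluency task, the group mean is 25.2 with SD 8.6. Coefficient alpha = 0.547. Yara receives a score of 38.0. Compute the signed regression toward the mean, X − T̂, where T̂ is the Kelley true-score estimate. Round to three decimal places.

T̂ = ρX + (1 − ρ)μ
  = 0.547 × 38.0 + 0.453 × 25.2
  = 20.7860 + 11.4156
  = 32.20160
  ≈ 32.2016
X − T̂ = 38.0 − 32.2016 = 5.7984 → 5.798

5.798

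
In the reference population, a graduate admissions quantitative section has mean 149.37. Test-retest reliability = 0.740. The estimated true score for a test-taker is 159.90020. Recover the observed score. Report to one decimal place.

163.6

T̂ = ρX + (1 − ρ)μ  ⇒  X = (T̂ − (1 − ρ)μ) / ρ
X = (159.90020 − 0.260 × 149.37) / 0.740 = (159.90020 − 38.83620) / 0.740 = 121.06400 / 0.740 = 163.600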